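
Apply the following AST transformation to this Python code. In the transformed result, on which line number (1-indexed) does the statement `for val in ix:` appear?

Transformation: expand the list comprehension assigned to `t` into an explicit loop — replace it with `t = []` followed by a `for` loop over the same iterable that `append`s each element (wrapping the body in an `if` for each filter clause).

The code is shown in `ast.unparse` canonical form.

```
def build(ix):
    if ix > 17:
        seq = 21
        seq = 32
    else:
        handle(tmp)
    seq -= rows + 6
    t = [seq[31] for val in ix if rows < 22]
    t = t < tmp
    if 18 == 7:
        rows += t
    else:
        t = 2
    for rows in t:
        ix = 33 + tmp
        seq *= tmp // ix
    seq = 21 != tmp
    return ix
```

9

Transformed code:
def build(ix):
    if ix > 17:
        seq = 21
        seq = 32
    else:
        handle(tmp)
    seq -= rows + 6
    t = []
    for val in ix:
        if rows < 22:
            t.append(seq[31])
    t = t < tmp
    if 18 == 7:
        rows += t
    else:
        t = 2
    for rows in t:
        ix = 33 + tmp
        seq *= tmp // ix
    seq = 21 != tmp
    return ix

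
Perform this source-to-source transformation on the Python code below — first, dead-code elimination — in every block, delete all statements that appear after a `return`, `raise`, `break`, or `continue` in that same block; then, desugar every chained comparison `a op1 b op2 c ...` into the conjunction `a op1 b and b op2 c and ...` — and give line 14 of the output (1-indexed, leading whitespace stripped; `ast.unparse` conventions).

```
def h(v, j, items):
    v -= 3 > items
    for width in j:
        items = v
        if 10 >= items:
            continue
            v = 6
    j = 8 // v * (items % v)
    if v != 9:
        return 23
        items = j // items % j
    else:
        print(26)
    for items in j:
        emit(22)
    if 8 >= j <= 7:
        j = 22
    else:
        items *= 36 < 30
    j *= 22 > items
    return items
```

Transformed code:
def h(v, j, items):
    v -= 3 > items
    for width in j:
        items = v
        if 10 >= items:
            continue
    j = 8 // v * (items % v)
    if v != 9:
        return 23
    else:
        print(26)
    for items in j:
        emit(22)
    if 8 >= j and j <= 7:
        j = 22
    else:
        items *= 36 < 30
    j *= 22 > items
    return items

if 8 >= j and j <= 7:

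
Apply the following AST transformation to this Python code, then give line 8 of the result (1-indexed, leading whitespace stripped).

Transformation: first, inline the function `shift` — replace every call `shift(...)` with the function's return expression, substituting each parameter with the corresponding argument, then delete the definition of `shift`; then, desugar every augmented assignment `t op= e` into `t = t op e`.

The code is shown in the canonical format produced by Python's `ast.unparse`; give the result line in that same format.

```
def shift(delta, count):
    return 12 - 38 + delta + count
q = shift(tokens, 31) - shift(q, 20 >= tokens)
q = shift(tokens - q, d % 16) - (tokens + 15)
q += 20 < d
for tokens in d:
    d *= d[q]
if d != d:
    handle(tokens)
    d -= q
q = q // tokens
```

d = d - q

Transformed code:
q = 12 - 38 + tokens + 31 - (12 - 38 + q + (20 >= tokens))
q = 12 - 38 + (tokens - q) + d % 16 - (tokens + 15)
q = q + (20 < d)
for tokens in d:
    d = d * d[q]
if d != d:
    handle(tokens)
    d = d - q
q = q // tokens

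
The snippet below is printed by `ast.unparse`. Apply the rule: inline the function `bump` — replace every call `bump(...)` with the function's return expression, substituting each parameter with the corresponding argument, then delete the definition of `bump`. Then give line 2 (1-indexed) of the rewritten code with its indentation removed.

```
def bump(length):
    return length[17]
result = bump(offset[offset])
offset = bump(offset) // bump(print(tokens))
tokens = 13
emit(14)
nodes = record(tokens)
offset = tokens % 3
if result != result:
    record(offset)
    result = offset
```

offset = offset[17] // print(tokens)[17]

Transformed code:
result = offset[offset][17]
offset = offset[17] // print(tokens)[17]
tokens = 13
emit(14)
nodes = record(tokens)
offset = tokens % 3
if result != result:
    record(offset)
    result = offset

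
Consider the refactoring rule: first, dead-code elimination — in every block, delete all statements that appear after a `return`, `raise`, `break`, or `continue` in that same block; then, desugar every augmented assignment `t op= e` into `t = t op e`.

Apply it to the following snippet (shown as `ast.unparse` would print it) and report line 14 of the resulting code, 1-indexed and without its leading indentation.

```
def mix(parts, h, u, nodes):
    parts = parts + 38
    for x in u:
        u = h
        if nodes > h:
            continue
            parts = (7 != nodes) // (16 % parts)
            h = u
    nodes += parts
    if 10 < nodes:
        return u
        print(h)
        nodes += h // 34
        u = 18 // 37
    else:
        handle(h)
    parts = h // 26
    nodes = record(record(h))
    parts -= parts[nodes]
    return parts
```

parts = parts - parts[nodes]

Transformed code:
def mix(parts, h, u, nodes):
    parts = parts + 38
    for x in u:
        u = h
        if nodes > h:
            continue
    nodes = nodes + parts
    if 10 < nodes:
        return u
    else:
        handle(h)
    parts = h // 26
    nodes = record(record(h))
    parts = parts - parts[nodes]
    return parts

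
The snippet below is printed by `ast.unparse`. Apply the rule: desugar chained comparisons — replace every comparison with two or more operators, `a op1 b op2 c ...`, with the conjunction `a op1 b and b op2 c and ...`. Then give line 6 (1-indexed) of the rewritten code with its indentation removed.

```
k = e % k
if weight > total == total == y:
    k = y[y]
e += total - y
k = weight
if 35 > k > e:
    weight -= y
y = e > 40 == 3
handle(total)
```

if 35 > k and k > e:

Transformed code:
k = e % k
if weight > total and total == total and (total == y):
    k = y[y]
e += total - y
k = weight
if 35 > k and k > e:
    weight -= y
y = e > 40 and 40 == 3
handle(total)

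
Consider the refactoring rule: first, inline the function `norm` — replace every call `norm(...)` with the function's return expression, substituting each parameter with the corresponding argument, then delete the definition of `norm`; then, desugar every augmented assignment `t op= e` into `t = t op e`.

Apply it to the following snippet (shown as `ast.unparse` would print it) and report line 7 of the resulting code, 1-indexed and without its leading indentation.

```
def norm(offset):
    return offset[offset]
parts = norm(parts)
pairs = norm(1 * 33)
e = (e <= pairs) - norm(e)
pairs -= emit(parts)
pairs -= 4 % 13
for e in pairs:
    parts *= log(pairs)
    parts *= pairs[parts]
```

Transformed code:
parts = parts[parts]
pairs = (1 * 33)[1 * 33]
e = (e <= pairs) - e[e]
pairs = pairs - emit(parts)
pairs = pairs - 4 % 13
for e in pairs:
    parts = parts * log(pairs)
    parts = parts * pairs[parts]

parts = parts * log(pairs)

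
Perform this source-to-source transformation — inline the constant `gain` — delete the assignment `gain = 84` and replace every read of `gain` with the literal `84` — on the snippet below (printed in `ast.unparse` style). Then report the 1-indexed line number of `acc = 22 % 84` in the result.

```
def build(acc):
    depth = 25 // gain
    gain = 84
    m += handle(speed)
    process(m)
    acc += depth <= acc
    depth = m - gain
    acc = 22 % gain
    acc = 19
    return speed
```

Transformed code:
def build(acc):
    depth = 25 // 84
    m += handle(speed)
    process(m)
    acc += depth <= acc
    depth = m - 84
    acc = 22 % 84
    acc = 19
    return speed

7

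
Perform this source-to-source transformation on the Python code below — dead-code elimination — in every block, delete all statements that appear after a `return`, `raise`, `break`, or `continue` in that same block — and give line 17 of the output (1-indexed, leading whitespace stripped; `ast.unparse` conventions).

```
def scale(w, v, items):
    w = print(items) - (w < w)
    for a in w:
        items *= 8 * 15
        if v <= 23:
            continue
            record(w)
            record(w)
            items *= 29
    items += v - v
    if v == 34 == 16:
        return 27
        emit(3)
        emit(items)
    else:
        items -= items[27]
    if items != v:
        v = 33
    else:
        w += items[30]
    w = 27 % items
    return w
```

Transformed code:
def scale(w, v, items):
    w = print(items) - (w < w)
    for a in w:
        items *= 8 * 15
        if v <= 23:
            continue
    items += v - v
    if v == 34 == 16:
        return 27
    else:
        items -= items[27]
    if items != v:
        v = 33
    else:
        w += items[30]
    w = 27 % items
    return w

return w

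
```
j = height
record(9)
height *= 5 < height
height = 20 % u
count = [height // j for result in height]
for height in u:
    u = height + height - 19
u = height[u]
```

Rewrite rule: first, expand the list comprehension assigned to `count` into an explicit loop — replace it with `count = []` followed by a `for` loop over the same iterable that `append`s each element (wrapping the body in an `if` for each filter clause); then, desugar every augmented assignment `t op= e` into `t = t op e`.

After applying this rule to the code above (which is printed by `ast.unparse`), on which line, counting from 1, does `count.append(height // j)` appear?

7

Transformed code:
j = height
record(9)
height = height * (5 < height)
height = 20 % u
count = []
for result in height:
    count.append(height // j)
for height in u:
    u = height + height - 19
u = height[u]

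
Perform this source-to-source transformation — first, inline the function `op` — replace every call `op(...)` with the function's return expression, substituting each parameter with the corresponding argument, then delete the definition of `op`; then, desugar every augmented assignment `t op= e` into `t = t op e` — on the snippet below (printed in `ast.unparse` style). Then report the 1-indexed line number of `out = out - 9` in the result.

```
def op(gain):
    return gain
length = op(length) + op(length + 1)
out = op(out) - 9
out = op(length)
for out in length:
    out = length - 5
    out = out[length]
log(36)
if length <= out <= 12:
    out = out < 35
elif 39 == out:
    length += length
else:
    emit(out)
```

Transformed code:
length = length + (length + 1)
out = out - 9
out = length
for out in length:
    out = length - 5
    out = out[length]
log(36)
if length <= out <= 12:
    out = out < 35
elif 39 == out:
    length = length + length
else:
    emit(out)

2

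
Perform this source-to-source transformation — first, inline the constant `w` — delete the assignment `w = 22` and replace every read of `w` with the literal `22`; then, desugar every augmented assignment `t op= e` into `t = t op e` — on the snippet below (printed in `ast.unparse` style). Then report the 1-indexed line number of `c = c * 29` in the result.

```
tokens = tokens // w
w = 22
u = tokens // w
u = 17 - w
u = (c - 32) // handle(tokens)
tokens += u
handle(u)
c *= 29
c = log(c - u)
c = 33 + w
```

Transformed code:
tokens = tokens // 22
u = tokens // 22
u = 17 - 22
u = (c - 32) // handle(tokens)
tokens = tokens + u
handle(u)
c = c * 29
c = log(c - u)
c = 33 + 22

7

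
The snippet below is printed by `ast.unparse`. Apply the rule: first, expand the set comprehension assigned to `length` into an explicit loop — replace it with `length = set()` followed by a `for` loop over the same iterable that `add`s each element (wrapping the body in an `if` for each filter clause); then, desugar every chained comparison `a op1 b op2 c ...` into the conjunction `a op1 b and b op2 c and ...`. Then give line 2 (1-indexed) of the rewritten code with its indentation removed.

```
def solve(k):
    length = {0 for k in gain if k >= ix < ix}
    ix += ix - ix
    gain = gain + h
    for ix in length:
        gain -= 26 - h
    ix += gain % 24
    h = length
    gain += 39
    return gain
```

length = set()

Transformed code:
def solve(k):
    length = set()
    for k in gain:
        if k >= ix and ix < ix:
            length.add(0)
    ix += ix - ix
    gain = gain + h
    for ix in length:
        gain -= 26 - h
    ix += gain % 24
    h = length
    gain += 39
    return gain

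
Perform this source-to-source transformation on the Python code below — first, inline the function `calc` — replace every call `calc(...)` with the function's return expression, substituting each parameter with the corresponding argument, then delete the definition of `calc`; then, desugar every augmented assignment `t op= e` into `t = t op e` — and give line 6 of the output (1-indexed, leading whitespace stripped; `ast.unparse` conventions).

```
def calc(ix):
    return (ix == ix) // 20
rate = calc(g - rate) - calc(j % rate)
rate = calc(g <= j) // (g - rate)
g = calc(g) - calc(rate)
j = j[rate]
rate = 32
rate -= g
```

rate = rate - g

Transformed code:
rate = (g - rate == g - rate) // 20 - (j % rate == j % rate) // 20
rate = ((g <= j) == (g <= j)) // 20 // (g - rate)
g = (g == g) // 20 - (rate == rate) // 20
j = j[rate]
rate = 32
rate = rate - g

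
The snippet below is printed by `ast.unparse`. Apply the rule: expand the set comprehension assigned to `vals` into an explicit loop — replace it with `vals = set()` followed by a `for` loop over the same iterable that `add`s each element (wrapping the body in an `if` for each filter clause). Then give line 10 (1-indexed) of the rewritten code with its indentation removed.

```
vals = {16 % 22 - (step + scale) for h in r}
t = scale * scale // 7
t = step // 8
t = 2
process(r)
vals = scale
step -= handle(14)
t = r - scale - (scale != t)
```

Transformed code:
vals = set()
for h in r:
    vals.add(16 % 22 - (step + scale))
t = scale * scale // 7
t = step // 8
t = 2
process(r)
vals = scale
step -= handle(14)
t = r - scale - (scale != t)

t = r - scale - (scale != t)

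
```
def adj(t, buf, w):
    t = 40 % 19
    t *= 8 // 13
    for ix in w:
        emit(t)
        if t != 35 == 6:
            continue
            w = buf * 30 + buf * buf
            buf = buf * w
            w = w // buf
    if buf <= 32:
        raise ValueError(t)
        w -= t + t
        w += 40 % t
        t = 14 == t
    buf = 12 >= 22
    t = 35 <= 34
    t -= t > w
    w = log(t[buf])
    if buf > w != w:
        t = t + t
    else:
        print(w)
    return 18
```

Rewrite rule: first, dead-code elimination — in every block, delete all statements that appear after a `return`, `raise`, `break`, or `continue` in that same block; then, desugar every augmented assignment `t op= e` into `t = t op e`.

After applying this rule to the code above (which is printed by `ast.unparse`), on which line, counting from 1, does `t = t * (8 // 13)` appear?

Transformed code:
def adj(t, buf, w):
    t = 40 % 19
    t = t * (8 // 13)
    for ix in w:
        emit(t)
        if t != 35 == 6:
            continue
    if buf <= 32:
        raise ValueError(t)
    buf = 12 >= 22
    t = 35 <= 34
    t = t - (t > w)
    w = log(t[buf])
    if buf > w != w:
        t = t + t
    else:
        print(w)
    return 18

3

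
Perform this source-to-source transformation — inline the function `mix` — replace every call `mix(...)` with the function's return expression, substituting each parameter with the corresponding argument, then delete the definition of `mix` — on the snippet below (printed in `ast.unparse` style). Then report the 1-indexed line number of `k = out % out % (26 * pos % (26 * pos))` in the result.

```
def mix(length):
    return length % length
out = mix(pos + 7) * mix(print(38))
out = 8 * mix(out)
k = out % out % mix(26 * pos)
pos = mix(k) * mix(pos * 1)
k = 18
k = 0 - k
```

3

Transformed code:
out = (pos + 7) % (pos + 7) * (print(38) % print(38))
out = 8 * (out % out)
k = out % out % (26 * pos % (26 * pos))
pos = k % k * (pos * 1 % (pos * 1))
k = 18
k = 0 - k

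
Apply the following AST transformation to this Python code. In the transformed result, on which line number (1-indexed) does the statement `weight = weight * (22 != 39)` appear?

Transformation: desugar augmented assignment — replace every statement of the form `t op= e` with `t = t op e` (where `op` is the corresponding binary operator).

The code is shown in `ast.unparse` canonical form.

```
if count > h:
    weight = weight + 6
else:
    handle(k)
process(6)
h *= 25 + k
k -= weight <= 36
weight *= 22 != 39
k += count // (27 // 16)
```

Transformed code:
if count > h:
    weight = weight + 6
else:
    handle(k)
process(6)
h = h * (25 + k)
k = k - (weight <= 36)
weight = weight * (22 != 39)
k = k + count // (27 // 16)

8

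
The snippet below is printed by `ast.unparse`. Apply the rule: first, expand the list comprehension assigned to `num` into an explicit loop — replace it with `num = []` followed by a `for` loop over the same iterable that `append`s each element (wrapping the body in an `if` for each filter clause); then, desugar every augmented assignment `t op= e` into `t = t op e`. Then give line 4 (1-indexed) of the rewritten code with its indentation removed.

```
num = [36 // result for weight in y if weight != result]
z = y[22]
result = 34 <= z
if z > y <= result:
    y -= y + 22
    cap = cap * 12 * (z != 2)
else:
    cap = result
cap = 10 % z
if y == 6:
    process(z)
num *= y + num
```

num.append(36 // result)

Transformed code:
num = []
for weight in y:
    if weight != result:
        num.append(36 // result)
z = y[22]
result = 34 <= z
if z > y <= result:
    y = y - (y + 22)
    cap = cap * 12 * (z != 2)
else:
    cap = result
cap = 10 % z
if y == 6:
    process(z)
num = num * (y + num)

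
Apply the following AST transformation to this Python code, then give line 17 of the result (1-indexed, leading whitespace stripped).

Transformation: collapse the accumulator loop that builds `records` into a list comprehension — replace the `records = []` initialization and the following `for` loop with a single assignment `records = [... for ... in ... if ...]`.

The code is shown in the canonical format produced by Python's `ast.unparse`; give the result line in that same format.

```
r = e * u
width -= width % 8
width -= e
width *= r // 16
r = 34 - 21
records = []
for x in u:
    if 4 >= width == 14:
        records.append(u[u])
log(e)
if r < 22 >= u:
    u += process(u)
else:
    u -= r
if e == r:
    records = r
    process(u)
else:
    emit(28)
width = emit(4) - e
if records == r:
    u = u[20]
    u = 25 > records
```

Transformed code:
r = e * u
width -= width % 8
width -= e
width *= r // 16
r = 34 - 21
records = [u[u] for x in u if 4 >= width == 14]
log(e)
if r < 22 >= u:
    u += process(u)
else:
    u -= r
if e == r:
    records = r
    process(u)
else:
    emit(28)
width = emit(4) - e
if records == r:
    u = u[20]
    u = 25 > records

width = emit(4) - e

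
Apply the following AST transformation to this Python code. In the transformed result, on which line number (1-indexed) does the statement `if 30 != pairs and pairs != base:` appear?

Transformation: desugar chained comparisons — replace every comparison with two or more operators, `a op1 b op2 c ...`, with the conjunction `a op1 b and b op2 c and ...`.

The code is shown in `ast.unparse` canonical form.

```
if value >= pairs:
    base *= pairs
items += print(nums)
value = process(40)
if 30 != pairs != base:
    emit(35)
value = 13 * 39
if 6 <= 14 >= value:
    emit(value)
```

Transformed code:
if value >= pairs:
    base *= pairs
items += print(nums)
value = process(40)
if 30 != pairs and pairs != base:
    emit(35)
value = 13 * 39
if 6 <= 14 and 14 >= value:
    emit(value)

5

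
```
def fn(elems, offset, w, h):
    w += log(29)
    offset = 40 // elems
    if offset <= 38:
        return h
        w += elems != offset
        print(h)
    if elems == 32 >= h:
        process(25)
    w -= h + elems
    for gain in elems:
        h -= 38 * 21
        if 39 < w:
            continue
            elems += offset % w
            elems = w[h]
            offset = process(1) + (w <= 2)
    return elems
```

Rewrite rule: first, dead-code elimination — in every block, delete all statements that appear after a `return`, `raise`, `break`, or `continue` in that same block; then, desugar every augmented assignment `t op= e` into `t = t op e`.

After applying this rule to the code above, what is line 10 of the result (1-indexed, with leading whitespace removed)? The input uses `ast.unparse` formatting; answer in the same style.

h = h - 38 * 21

Transformed code:
def fn(elems, offset, w, h):
    w = w + log(29)
    offset = 40 // elems
    if offset <= 38:
        return h
    if elems == 32 >= h:
        process(25)
    w = w - (h + elems)
    for gain in elems:
        h = h - 38 * 21
        if 39 < w:
            continue
    return elems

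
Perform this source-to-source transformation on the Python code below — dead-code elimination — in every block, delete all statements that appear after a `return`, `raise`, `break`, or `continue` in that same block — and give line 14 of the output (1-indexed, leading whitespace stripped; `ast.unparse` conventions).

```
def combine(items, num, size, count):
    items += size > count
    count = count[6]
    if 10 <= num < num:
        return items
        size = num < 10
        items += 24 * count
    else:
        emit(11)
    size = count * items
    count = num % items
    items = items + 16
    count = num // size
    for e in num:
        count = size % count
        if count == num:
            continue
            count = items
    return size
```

if count == num:

Transformed code:
def combine(items, num, size, count):
    items += size > count
    count = count[6]
    if 10 <= num < num:
        return items
    else:
        emit(11)
    size = count * items
    count = num % items
    items = items + 16
    count = num // size
    for e in num:
        count = size % count
        if count == num:
            continue
    return size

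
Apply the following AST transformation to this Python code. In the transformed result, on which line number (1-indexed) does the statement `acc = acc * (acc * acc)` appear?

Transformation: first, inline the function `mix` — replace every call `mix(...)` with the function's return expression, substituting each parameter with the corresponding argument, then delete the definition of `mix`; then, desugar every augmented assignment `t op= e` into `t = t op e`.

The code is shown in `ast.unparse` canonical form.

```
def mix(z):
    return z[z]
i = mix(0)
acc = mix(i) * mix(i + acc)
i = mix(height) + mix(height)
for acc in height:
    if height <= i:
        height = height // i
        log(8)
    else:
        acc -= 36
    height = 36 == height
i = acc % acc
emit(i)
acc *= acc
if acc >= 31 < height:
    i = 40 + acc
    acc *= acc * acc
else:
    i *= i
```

16

Transformed code:
i = 0[0]
acc = i[i] * (i + acc)[i + acc]
i = height[height] + height[height]
for acc in height:
    if height <= i:
        height = height // i
        log(8)
    else:
        acc = acc - 36
    height = 36 == height
i = acc % acc
emit(i)
acc = acc * acc
if acc >= 31 < height:
    i = 40 + acc
    acc = acc * (acc * acc)
else:
    i = i * i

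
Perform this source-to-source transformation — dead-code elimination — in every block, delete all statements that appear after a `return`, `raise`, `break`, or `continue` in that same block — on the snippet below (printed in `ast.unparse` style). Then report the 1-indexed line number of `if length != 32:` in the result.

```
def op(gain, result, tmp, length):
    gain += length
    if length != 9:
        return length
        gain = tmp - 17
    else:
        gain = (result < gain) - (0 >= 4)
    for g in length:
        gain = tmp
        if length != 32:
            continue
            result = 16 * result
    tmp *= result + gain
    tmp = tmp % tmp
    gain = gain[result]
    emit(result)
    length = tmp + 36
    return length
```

Transformed code:
def op(gain, result, tmp, length):
    gain += length
    if length != 9:
        return length
    else:
        gain = (result < gain) - (0 >= 4)
    for g in length:
        gain = tmp
        if length != 32:
            continue
    tmp *= result + gain
    tmp = tmp % tmp
    gain = gain[result]
    emit(result)
    length = tmp + 36
    return length

9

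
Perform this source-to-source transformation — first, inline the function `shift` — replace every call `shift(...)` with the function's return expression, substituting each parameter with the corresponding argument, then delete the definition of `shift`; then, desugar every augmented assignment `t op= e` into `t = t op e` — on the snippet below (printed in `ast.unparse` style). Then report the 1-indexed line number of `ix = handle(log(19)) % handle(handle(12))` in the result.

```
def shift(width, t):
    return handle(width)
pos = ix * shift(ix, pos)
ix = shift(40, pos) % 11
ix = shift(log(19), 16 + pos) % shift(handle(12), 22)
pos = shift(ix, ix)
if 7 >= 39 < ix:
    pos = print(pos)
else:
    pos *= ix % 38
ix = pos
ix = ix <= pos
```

Transformed code:
pos = ix * handle(ix)
ix = handle(40) % 11
ix = handle(log(19)) % handle(handle(12))
pos = handle(ix)
if 7 >= 39 < ix:
    pos = print(pos)
else:
    pos = pos * (ix % 38)
ix = pos
ix = ix <= pos

3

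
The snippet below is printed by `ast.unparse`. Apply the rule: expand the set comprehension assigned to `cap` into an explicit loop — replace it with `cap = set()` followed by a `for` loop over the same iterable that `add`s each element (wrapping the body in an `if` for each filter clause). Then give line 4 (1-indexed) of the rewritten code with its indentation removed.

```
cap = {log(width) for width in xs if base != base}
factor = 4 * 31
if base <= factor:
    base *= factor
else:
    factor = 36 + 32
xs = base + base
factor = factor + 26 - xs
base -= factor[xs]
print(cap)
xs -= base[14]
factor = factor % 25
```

cap.add(log(width))

Transformed code:
cap = set()
for width in xs:
    if base != base:
        cap.add(log(width))
factor = 4 * 31
if base <= factor:
    base *= factor
else:
    factor = 36 + 32
xs = base + base
factor = factor + 26 - xs
base -= factor[xs]
print(cap)
xs -= base[14]
factor = factor % 25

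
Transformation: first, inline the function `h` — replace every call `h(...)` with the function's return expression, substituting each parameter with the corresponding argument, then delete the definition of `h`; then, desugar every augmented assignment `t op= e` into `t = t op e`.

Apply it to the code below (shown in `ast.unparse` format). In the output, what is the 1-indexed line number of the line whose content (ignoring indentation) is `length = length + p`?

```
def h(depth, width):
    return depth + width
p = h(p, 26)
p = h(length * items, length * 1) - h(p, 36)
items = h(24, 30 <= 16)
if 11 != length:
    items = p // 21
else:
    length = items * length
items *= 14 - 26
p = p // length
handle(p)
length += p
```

11

Transformed code:
p = p + 26
p = length * items + length * 1 - (p + 36)
items = 24 + (30 <= 16)
if 11 != length:
    items = p // 21
else:
    length = items * length
items = items * (14 - 26)
p = p // length
handle(p)
length = length + p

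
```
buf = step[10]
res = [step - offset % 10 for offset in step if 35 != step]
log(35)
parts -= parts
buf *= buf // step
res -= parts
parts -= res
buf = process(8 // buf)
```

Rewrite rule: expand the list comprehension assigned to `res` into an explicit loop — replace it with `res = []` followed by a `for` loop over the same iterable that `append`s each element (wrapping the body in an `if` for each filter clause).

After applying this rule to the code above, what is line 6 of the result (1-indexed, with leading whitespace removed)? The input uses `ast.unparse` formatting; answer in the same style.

Transformed code:
buf = step[10]
res = []
for offset in step:
    if 35 != step:
        res.append(step - offset % 10)
log(35)
parts -= parts
buf *= buf // step
res -= parts
parts -= res
buf = process(8 // buf)

log(35)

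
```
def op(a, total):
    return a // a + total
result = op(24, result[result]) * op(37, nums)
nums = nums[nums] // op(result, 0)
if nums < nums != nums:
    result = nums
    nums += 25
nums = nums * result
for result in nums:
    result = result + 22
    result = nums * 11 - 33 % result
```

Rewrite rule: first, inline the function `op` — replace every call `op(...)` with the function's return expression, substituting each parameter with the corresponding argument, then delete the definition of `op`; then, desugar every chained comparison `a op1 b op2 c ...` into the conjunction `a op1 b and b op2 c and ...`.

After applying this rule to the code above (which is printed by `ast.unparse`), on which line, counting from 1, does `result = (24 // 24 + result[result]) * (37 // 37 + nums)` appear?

Transformed code:
result = (24 // 24 + result[result]) * (37 // 37 + nums)
nums = nums[nums] // (result // result + 0)
if nums < nums and nums != nums:
    result = nums
    nums += 25
nums = nums * result
for result in nums:
    result = result + 22
    result = nums * 11 - 33 % result

1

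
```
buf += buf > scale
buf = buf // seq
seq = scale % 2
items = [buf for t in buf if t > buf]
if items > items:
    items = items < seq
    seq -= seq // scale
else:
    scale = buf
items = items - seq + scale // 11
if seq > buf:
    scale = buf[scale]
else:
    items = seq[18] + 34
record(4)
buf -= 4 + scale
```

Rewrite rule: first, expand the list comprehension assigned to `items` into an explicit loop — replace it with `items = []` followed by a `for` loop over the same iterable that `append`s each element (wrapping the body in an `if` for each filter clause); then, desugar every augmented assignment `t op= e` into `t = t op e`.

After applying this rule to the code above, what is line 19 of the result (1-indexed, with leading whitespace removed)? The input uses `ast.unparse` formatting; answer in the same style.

Transformed code:
buf = buf + (buf > scale)
buf = buf // seq
seq = scale % 2
items = []
for t in buf:
    if t > buf:
        items.append(buf)
if items > items:
    items = items < seq
    seq = seq - seq // scale
else:
    scale = buf
items = items - seq + scale // 11
if seq > buf:
    scale = buf[scale]
else:
    items = seq[18] + 34
record(4)
buf = buf - (4 + scale)

buf = buf - (4 + scale)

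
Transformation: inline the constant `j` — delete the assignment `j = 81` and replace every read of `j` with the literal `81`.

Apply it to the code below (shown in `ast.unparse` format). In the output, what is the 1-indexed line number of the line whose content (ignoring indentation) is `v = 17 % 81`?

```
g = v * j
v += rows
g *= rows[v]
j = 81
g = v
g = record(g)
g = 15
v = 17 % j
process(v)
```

7

Transformed code:
g = v * 81
v += rows
g *= rows[v]
g = v
g = record(g)
g = 15
v = 17 % 81
process(v)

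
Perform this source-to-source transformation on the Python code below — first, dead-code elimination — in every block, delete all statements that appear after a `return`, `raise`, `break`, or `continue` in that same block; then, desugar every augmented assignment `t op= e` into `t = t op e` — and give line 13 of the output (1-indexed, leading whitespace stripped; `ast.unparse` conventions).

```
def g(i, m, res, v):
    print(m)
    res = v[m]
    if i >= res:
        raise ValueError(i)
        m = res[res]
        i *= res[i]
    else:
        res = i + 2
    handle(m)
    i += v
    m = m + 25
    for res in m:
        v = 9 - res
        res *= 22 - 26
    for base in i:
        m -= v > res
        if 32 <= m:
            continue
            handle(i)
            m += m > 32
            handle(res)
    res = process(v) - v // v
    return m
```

res = res * (22 - 26)

Transformed code:
def g(i, m, res, v):
    print(m)
    res = v[m]
    if i >= res:
        raise ValueError(i)
    else:
        res = i + 2
    handle(m)
    i = i + v
    m = m + 25
    for res in m:
        v = 9 - res
        res = res * (22 - 26)
    for base in i:
        m = m - (v > res)
        if 32 <= m:
            continue
    res = process(v) - v // v
    return m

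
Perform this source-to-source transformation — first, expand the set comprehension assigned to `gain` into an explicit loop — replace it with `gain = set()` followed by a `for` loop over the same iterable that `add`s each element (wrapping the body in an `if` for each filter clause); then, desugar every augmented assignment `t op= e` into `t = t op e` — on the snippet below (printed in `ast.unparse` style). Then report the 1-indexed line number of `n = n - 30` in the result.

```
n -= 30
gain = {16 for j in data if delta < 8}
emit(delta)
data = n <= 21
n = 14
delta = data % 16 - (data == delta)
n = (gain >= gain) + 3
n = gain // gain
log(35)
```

Transformed code:
n = n - 30
gain = set()
for j in data:
    if delta < 8:
        gain.add(16)
emit(delta)
data = n <= 21
n = 14
delta = data % 16 - (data == delta)
n = (gain >= gain) + 3
n = gain // gain
log(35)

1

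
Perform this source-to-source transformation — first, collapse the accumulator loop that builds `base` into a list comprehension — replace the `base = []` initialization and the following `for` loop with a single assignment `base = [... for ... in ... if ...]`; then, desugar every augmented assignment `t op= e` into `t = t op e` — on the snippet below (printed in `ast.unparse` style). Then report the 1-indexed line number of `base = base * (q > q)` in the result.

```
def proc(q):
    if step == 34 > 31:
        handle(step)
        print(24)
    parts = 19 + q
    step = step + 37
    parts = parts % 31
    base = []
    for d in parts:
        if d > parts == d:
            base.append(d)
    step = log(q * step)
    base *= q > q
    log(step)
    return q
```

10

Transformed code:
def proc(q):
    if step == 34 > 31:
        handle(step)
        print(24)
    parts = 19 + q
    step = step + 37
    parts = parts % 31
    base = [d for d in parts if d > parts == d]
    step = log(q * step)
    base = base * (q > q)
    log(step)
    return q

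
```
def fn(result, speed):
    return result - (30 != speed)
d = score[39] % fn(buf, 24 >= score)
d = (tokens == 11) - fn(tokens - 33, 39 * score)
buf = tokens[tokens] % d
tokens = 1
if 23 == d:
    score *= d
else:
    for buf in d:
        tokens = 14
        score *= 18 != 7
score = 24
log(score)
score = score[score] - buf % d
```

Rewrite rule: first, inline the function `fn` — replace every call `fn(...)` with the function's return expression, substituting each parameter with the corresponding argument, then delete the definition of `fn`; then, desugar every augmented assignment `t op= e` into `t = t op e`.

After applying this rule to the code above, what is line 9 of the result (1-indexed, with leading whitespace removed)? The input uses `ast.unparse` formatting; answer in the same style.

Transformed code:
d = score[39] % (buf - (30 != (24 >= score)))
d = (tokens == 11) - (tokens - 33 - (30 != 39 * score))
buf = tokens[tokens] % d
tokens = 1
if 23 == d:
    score = score * d
else:
    for buf in d:
        tokens = 14
        score = score * (18 != 7)
score = 24
log(score)
score = score[score] - buf % d

tokens = 14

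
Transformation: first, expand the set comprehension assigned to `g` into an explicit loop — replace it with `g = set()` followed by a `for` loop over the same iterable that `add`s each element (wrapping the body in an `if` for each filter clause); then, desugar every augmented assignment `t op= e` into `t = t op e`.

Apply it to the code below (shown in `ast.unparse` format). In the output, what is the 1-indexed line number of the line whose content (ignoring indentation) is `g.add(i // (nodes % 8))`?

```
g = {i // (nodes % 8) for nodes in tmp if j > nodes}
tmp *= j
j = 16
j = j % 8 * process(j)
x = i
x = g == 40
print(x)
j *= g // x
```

4

Transformed code:
g = set()
for nodes in tmp:
    if j > nodes:
        g.add(i // (nodes % 8))
tmp = tmp * j
j = 16
j = j % 8 * process(j)
x = i
x = g == 40
print(x)
j = j * (g // x)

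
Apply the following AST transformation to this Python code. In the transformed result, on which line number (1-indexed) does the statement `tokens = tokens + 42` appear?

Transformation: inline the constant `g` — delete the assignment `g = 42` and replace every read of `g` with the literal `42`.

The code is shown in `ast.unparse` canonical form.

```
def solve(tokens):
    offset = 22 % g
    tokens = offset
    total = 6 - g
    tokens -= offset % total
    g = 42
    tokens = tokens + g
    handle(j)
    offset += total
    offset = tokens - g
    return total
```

Transformed code:
def solve(tokens):
    offset = 22 % 42
    tokens = offset
    total = 6 - 42
    tokens -= offset % total
    tokens = tokens + 42
    handle(j)
    offset += total
    offset = tokens - 42
    return total

6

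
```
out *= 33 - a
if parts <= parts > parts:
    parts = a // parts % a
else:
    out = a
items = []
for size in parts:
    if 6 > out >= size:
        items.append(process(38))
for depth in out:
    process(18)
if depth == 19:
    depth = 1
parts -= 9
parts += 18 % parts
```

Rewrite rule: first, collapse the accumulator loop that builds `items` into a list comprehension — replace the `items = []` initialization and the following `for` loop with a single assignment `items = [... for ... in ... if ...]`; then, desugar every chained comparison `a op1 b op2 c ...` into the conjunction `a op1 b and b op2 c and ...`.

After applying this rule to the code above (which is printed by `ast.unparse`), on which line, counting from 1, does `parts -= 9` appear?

11

Transformed code:
out *= 33 - a
if parts <= parts and parts > parts:
    parts = a // parts % a
else:
    out = a
items = [process(38) for size in parts if 6 > out and out >= size]
for depth in out:
    process(18)
if depth == 19:
    depth = 1
parts -= 9
parts += 18 % parts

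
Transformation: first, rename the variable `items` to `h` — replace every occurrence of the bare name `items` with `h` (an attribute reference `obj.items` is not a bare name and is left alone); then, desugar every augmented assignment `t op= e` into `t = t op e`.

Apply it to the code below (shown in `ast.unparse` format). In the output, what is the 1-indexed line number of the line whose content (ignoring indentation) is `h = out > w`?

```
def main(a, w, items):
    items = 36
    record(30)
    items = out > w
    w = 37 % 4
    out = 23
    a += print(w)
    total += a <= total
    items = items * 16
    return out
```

Transformed code:
def main(a, w, h):
    h = 36
    record(30)
    h = out > w
    w = 37 % 4
    out = 23
    a = a + print(w)
    total = total + (a <= total)
    h = h * 16
    return out

4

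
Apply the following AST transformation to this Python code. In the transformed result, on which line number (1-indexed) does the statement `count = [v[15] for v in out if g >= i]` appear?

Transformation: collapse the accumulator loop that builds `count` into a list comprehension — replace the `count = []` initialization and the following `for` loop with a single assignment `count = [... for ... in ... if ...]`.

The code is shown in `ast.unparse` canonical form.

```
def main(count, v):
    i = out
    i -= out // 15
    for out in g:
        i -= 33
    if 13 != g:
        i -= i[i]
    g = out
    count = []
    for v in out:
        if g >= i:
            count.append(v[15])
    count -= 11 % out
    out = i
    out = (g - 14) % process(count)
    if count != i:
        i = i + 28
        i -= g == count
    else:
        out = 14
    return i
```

9

Transformed code:
def main(count, v):
    i = out
    i -= out // 15
    for out in g:
        i -= 33
    if 13 != g:
        i -= i[i]
    g = out
    count = [v[15] for v in out if g >= i]
    count -= 11 % out
    out = i
    out = (g - 14) % process(count)
    if count != i:
        i = i + 28
        i -= g == count
    else:
        out = 14
    return i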